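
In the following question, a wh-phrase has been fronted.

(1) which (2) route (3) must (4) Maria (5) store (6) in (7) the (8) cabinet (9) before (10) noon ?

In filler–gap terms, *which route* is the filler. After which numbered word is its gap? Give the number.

5

In situ: Maria must store which route in the cabinet before noon.
'which route' is the direct object of 'store'. Wh-movement fronts it, leaving a gap right after 'store':
Which route must Maria store ___ in the cabinet before noon?
'store' is word 5.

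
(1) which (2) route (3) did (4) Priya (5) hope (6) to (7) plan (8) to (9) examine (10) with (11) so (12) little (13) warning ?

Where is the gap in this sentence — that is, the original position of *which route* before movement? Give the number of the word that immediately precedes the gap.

Pre-movement form: Priya did hope to plan to examine which route with so little warning.
'which route' functions as the direct object of 'examine'. Wh-movement fronts it, leaving a gap right after 'examine':
Which route did Priya hope to plan to examine ___ with so little warning?
'examine' is word 9.

9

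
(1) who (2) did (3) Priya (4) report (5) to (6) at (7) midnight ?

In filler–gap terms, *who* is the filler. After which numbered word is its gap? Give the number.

5

Before movement: Priya did report to who at midnight.
The filler 'who' is interpreted as the object of the preposition 'to'. Fronting leaves a gap immediately after 'to':
Who did Priya report to ___ at midnight?
'to' is word 5.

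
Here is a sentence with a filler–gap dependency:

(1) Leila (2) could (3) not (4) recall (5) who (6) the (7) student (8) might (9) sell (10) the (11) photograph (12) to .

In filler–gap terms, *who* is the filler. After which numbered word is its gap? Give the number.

12

Underlying clause: The student might sell the photograph to who.
The filler 'who' is interpreted as the object of the preposition 'to' (recipient of 'sell'). It moves to the left edge, and the trace sits right after 'to':
Leila could not recall who the student might sell the photograph to ___.
'to' is word 12.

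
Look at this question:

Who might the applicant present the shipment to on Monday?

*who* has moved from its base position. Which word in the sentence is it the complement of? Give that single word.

Underlying clause: The applicant might present the shipment to who on Monday.
'who' is the object of the preposition 'to' (recipient of 'present'). It moves to the left edge, and the trace sits right after 'to':
Who might the applicant present the shipment to ___ on Monday?

to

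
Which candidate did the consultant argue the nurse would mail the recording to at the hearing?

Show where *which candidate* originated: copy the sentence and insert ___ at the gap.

Which candidate did the consultant argue the nurse would mail the recording to ___ at the hearing?

Underlying clause: The consultant did argue the nurse would mail the recording to which candidate at the hearing.
'which candidate' functions as the object of the preposition 'to' (recipient of 'mail'). The gap is right after 'to'.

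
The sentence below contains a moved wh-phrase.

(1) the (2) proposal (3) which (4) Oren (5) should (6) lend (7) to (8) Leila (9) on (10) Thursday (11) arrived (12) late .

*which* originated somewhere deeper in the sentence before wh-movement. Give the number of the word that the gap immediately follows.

6

'which' functions as the direct object of 'lend'. Fronting leaves a gap immediately after 'lend':
The proposal which Oren should lend ___ to Leila on Thursday arrived late.
'lend' is word 6.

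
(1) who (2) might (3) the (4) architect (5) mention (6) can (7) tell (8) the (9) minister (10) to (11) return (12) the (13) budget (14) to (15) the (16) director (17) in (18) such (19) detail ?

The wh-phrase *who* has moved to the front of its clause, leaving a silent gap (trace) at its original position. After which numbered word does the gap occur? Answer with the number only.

5

Before movement: The architect might mention who can tell the minister to return the budget to the director in such detail.
'who' functions as the subject of the clause embedded under 'mention'. Wh-movement fronts it, leaving a gap right after 'mention':
Who might the architect mention ___ can tell the minister to return the budget to the director in such detail?
'mention' is word 5.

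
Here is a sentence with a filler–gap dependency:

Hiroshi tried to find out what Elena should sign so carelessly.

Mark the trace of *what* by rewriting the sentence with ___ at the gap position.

Pre-movement form: Elena should sign what so carelessly.
The filler 'what' is interpreted as the direct object of 'sign'. The gap is right after 'sign'.

Hiroshi tried to find out what Elena should sign ___ so carelessly.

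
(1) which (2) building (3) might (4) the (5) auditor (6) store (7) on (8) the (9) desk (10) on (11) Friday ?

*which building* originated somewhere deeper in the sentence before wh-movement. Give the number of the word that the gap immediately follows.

Underlying clause: The auditor might store which building on the desk on Friday.
'which building' is the direct object of 'store'. Wh-movement fronts it, leaving a gap right after 'store':
Which building might the auditor store ___ on the desk on Friday?
'store' is word 6.

6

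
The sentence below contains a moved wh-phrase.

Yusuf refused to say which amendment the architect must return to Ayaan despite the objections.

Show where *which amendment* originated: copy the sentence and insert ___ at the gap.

Yusuf refused to say which amendment the architect must return ___ to Ayaan despite the objections.

Before movement: The architect must return which amendment to Ayaan despite the objections.
'which amendment' is the direct object of 'return'. The gap is right after 'return'.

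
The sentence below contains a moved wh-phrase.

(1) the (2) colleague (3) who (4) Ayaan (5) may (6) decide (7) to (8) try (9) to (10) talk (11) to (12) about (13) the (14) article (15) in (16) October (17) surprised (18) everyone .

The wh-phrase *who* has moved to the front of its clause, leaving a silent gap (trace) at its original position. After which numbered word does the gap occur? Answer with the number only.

11

The filler 'who' is interpreted as the object of the preposition 'to'. Fronting leaves a gap immediately after 'to':
The colleague who Ayaan may decide to try to talk to ___ about the article in October surprised everyone.
'to' is word 11.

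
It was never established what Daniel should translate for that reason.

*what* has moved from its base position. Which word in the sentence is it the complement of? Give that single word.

Underlying clause: Daniel should translate what for that reason.
The filler 'what' is interpreted as the direct object of 'translate'. Wh-movement fronts it, leaving a gap right after 'translate':
It was never established what Daniel should translate ___ for that reason.

translate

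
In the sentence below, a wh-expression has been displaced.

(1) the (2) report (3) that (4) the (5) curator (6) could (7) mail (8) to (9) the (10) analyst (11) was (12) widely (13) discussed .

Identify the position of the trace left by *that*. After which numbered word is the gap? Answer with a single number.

'that' is the direct object of 'mail'. Wh-movement fronts it, leaving a gap right after 'mail':
The report that the curator could mail ___ to the analyst was widely discussed.
'mail' is word 7.

7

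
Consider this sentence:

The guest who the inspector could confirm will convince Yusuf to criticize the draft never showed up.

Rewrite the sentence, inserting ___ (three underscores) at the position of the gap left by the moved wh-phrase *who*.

The guest who the inspector could confirm ___ will convince Yusuf to criticize the draft never showed up.

The filler 'who' is interpreted as the subject of the clause embedded under 'confirm'. The gap is right after 'confirm'.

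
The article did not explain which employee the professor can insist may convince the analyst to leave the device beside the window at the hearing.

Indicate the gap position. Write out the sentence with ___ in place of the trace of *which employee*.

The article did not explain which employee the professor can insist ___ may convince the analyst to leave the device beside the window at the hearing.

In situ: The professor can insist which employee may convince the analyst to leave the device beside the window at the hearing.
'which employee' is the subject of the clause embedded under 'insist'. The gap is right after 'insist'.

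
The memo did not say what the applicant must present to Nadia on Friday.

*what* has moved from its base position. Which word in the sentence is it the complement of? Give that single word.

In situ: The applicant must present what to Nadia on Friday.
'what' is the direct object of 'present'. Fronting leaves a gap immediately after 'present':
The memo did not say what the applicant must present ___ to Nadia on Friday.

present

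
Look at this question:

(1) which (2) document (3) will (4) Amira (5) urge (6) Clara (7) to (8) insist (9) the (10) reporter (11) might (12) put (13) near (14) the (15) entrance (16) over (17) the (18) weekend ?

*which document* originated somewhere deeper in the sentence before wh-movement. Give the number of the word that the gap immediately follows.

12

In situ: Amira will urge Clara to insist the reporter might put which document near the entrance over the weekend.
The filler 'which document' is interpreted as the direct object of 'put'. Fronting leaves a gap immediately after 'put':
Which document will Amira urge Clara to insist the reporter might put ___ near the entrance over the weekend?
'put' is word 12.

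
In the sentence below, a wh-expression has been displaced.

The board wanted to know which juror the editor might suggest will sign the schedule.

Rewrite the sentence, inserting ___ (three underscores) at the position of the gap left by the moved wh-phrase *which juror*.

Underlying clause: The editor might suggest which juror will sign the schedule.
'which juror' functions as the subject of the clause embedded under 'suggest'. The gap is right after 'suggest'.

The board wanted to know which juror the editor might suggest ___ will sign the schedule.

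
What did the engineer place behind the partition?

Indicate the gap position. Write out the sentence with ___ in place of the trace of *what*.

What did the engineer place ___ behind the partition?

Before movement: The engineer did place what behind the partition.
'what' is the direct object of 'place'. The gap is right after 'place'.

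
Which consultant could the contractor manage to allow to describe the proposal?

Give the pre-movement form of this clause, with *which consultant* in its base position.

The contractor could manage to allow which consultant to describe the proposal.

'which consultant' is the direct object of 'allow'. It moves to the left edge, and the trace sits right after 'allow':
Which consultant could the contractor manage to allow ___ to describe the proposal?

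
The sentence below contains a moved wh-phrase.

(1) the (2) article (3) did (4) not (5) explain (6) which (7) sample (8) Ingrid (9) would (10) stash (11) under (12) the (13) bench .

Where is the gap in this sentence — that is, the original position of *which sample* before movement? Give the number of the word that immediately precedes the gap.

10

Before movement: Ingrid would stash which sample under the bench.
'which sample' is the direct object of 'stash'. Wh-movement fronts it, leaving a gap right after 'stash':
The article did not explain which sample Ingrid would stash ___ under the bench.
'stash' is word 10.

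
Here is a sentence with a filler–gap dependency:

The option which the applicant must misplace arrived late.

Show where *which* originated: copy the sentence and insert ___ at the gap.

The option which the applicant must misplace ___ arrived late.

The filler 'which' is interpreted as the direct object of 'misplace'. The gap is right after 'misplace'.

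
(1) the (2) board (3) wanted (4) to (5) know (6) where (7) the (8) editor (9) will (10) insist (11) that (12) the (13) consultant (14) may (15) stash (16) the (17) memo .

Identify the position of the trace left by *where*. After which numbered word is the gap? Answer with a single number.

17

Before movement: The editor will insist that the consultant may stash the memo where.
'where' functions as the locative complement of 'stash'. Wh-movement fronts it, leaving a gap right after 'memo':
The board wanted to know where the editor will insist that the consultant may stash the memo ___.
'memo' is word 17.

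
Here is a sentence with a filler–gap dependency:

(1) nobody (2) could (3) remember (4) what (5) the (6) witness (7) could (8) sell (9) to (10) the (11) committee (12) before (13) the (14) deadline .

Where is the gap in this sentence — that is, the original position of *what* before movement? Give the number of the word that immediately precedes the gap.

Before movement: The witness could sell what to the committee before the deadline.
'what' functions as the direct object of 'sell'. It moves to the left edge, and the trace sits right after 'sell':
Nobody could remember what the witness could sell ___ to the committee before the deadline.
'sell' is word 8.

8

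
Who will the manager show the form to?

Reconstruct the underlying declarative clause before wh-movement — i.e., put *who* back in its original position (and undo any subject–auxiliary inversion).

'who' functions as the object of the preposition 'to' (recipient of 'show'). Wh-movement fronts it, leaving a gap right after 'to':
Who will the manager show the form to ___?

The manager will show the form to who.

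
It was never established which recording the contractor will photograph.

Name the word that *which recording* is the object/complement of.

Before movement: The contractor will photograph which recording.
'which recording' functions as the direct object of 'photograph'. Fronting leaves a gap immediately after 'photograph':
It was never established which recording the contractor will photograph ___.

photograph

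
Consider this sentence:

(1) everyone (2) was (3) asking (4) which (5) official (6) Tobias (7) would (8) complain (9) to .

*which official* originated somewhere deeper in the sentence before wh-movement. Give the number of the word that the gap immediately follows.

In situ: Tobias would complain to which official.
The filler 'which official' is interpreted as the object of the preposition 'to'. Wh-movement fronts it, leaving a gap right after 'to':
Everyone was asking which official Tobias would complain to ___.
'to' is word 9.

9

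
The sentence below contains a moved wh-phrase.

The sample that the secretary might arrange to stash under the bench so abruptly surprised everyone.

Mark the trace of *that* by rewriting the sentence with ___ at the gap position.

The sample that the secretary might arrange to stash ___ under the bench so abruptly surprised everyone.

The filler 'that' is interpreted as the direct object of 'stash'. The gap is right after 'stash'.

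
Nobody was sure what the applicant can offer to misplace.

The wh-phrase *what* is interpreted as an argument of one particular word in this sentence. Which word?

misplace

Before movement: The applicant can offer to misplace what.
'what' is the direct object of 'misplace'. Wh-movement fronts it, leaving a gap right after 'misplace':
Nobody was sure what the applicant can offer to misplace ___.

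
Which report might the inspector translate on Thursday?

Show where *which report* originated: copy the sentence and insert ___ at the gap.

Before movement: The inspector might translate which report on Thursday.
'which report' functions as the direct object of 'translate'. The gap is right after 'translate'.

Which report might the inspector translate ___ on Thursday?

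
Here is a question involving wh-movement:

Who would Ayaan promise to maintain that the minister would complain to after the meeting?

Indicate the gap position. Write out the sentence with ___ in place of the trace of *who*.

Who would Ayaan promise to maintain that the minister would complain to ___ after the meeting?

Before movement: Ayaan would promise to maintain that the minister would complain to who after the meeting.
'who' is the object of the preposition 'to'. The gap is right after 'to'.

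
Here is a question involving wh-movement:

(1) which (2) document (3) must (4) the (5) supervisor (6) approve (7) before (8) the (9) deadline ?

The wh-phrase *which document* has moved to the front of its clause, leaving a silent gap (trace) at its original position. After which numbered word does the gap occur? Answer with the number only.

Before movement: The supervisor must approve which document before the deadline.
The filler 'which document' is interpreted as the direct object of 'approve'. Wh-movement fronts it, leaving a gap right after 'approve':
Which document must the supervisor approve ___ before the deadline?
'approve' is word 6.

6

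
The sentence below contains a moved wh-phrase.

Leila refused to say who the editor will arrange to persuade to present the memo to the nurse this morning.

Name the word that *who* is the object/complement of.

In situ: The editor will arrange to persuade who to present the memo to the nurse this morning.
'who' is the direct object of 'persuade'. It moves to the left edge, and the trace sits right after 'persuade':
Leila refused to say who the editor will arrange to persuade ___ to present the memo to the nurse this morning.

persuade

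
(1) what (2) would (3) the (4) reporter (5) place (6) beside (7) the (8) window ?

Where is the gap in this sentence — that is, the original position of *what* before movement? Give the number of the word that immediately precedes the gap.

Pre-movement form: The reporter would place what beside the window.
'what' functions as the direct object of 'place'. Fronting leaves a gap immediately after 'place':
What would the reporter place ___ beside the window?
'place' is word 5.

5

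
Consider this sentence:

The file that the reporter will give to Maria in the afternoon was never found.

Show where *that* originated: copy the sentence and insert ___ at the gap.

The file that the reporter will give ___ to Maria in the afternoon was never found.

The filler 'that' is interpreted as the direct object of 'give'. The gap is right after 'give'.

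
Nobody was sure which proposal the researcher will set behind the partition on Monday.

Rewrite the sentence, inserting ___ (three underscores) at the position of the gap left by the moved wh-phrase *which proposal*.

Nobody was sure which proposal the researcher will set ___ behind the partition on Monday.

In situ: The researcher will set which proposal behind the partition on Monday.
The filler 'which proposal' is interpreted as the direct object of 'set'. The gap is right after 'set'.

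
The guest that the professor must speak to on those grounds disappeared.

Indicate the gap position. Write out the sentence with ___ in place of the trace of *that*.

'that' functions as the object of the preposition 'to'. The gap is right after 'to'.

The guest that the professor must speak to ___ on those grounds disappeared.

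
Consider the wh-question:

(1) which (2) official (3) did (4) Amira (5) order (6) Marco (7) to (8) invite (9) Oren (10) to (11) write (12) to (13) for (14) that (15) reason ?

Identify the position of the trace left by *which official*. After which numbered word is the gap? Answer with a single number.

Underlying clause: Amira did order Marco to invite Oren to write to which official for that reason.
The filler 'which official' is interpreted as the object of the preposition 'to'. Fronting leaves a gap immediately after 'to':
Which official did Amira order Marco to invite Oren to write to ___ for that reason?
'to' is word 12.

12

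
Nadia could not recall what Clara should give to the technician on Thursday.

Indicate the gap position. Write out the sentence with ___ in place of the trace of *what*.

Underlying clause: Clara should give what to the technician on Thursday.
The filler 'what' is interpreted as the direct object of 'give'. The gap is right after 'give'.

Nadia could not recall what Clara should give ___ to the technician on Thursday.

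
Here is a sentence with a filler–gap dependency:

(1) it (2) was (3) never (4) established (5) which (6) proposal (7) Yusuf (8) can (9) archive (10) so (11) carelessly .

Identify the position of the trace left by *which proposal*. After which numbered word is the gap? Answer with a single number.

9

In situ: Yusuf can archive which proposal so carelessly.
'which proposal' is the direct object of 'archive'. Wh-movement fronts it, leaving a gap right after 'archive':
It was never established which proposal Yusuf can archive ___ so carelessly.
'archive' is word 9.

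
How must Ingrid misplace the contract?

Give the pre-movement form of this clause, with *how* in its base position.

'how' functions as the manner adjunct. It moves to the left edge, and the trace sits right after 'contract':
How must Ingrid misplace the contract ___?

Ingrid must misplace the contract how.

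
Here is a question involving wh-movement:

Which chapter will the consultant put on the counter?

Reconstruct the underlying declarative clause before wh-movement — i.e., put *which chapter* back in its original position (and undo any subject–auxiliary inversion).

'which chapter' is the direct object of 'put'. It moves to the left edge, and the trace sits right after 'put':
Which chapter will the consultant put ___ on the counter?

The consultant will put which chapter on the counter.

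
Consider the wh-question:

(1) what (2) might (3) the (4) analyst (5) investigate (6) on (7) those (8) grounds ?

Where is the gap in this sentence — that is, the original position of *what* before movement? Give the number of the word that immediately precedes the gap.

5

Underlying clause: The analyst might investigate what on those grounds.
The filler 'what' is interpreted as the direct object of 'investigate'. Fronting leaves a gap immediately after 'investigate':
What might the analyst investigate ___ on those grounds?
'investigate' is word 5.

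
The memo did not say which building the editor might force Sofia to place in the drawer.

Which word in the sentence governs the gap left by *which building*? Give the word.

place

Pre-movement form: The editor might force Sofia to place which building in the drawer.
'which building' is the direct object of 'place'. Fronting leaves a gap immediately after 'place':
The memo did not say which building the editor might force Sofia to place ___ in the drawer.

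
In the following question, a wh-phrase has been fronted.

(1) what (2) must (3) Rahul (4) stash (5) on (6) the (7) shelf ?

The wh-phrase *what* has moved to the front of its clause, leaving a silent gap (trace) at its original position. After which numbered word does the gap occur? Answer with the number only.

Pre-movement form: Rahul must stash what on the shelf.
The filler 'what' is interpreted as the direct object of 'stash'. Fronting leaves a gap immediately after 'stash':
What must Rahul stash ___ on the shelf?
'stash' is word 4.

4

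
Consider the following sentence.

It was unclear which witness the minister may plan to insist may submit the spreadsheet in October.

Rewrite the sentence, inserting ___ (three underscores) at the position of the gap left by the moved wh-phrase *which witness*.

Before movement: The minister may plan to insist which witness may submit the spreadsheet in October.
'which witness' functions as the subject of the clause embedded under 'insist'. The gap is right after 'insist'.

It was unclear which witness the minister may plan to insist ___ may submit the spreadsheet in October.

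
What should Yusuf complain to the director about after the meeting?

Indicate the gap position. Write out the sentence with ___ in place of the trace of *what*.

What should Yusuf complain to the director about ___ after the meeting?

Before movement: Yusuf should complain to the director about what after the meeting.
'what' functions as the object of the preposition 'about'. The gap is right after 'about'.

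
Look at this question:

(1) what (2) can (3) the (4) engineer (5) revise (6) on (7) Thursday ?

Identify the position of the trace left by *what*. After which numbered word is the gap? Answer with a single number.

In situ: The engineer can revise what on Thursday.
'what' is the direct object of 'revise'. Fronting leaves a gap immediately after 'revise':
What can the engineer revise ___ on Thursday?
'revise' is word 5.

5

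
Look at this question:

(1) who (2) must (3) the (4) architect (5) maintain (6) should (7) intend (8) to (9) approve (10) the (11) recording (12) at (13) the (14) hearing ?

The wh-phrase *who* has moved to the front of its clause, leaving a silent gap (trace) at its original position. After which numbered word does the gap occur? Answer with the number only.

5

Pre-movement form: The architect must maintain who should intend to approve the recording at the hearing.
'who' functions as the subject of the clause embedded under 'maintain'. Fronting leaves a gap immediately after 'maintain':
Who must the architect maintain ___ should intend to approve the recording at the hearing?
'maintain' is word 5.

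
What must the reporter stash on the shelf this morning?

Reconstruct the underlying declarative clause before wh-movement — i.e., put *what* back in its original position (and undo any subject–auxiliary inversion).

The reporter must stash what on the shelf this morning.

'what' functions as the direct object of 'stash'. It moves to the left edge, and the trace sits right after 'stash':
What must the reporter stash ___ on the shelf this morning?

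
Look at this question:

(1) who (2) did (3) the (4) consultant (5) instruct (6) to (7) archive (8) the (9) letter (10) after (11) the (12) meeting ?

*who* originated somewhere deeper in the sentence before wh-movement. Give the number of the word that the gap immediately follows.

Pre-movement form: The consultant did instruct who to archive the letter after the meeting.
The filler 'who' is interpreted as the direct object of 'instruct'. Wh-movement fronts it, leaving a gap right after 'instruct':
Who did the consultant instruct ___ to archive the letter after the meeting?
'instruct' is word 5.

5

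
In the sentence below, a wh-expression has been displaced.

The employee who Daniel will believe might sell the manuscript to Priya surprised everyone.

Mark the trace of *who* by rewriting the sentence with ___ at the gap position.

The employee who Daniel will believe ___ might sell the manuscript to Priya surprised everyone.

'who' is the subject of the clause embedded under 'believe'. The gap is right after 'believe'.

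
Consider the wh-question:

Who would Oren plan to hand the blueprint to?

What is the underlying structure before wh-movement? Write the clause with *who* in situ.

Oren would plan to hand the blueprint to who.

'who' is the object of the preposition 'to' (recipient of 'hand'). It moves to the left edge, and the trace sits right after 'to':
Who would Oren plan to hand the blueprint to ___?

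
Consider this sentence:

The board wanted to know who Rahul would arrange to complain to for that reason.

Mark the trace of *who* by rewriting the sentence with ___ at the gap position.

The board wanted to know who Rahul would arrange to complain to ___ for that reason.

Underlying clause: Rahul would arrange to complain to who for that reason.
'who' functions as the object of the preposition 'to'. The gap is right after 'to'.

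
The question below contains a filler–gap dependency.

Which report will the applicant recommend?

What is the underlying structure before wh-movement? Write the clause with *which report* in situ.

The applicant will recommend which report.

The filler 'which report' is interpreted as the direct object of 'recommend'. Fronting leaves a gap immediately after 'recommend':
Which report will the applicant recommend ___?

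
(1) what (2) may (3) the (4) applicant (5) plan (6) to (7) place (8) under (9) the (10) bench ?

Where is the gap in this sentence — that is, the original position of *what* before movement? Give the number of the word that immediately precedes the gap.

7

Pre-movement form: The applicant may plan to place what under the bench.
'what' functions as the direct object of 'place'. Fronting leaves a gap immediately after 'place':
What may the applicant plan to place ___ under the bench?
'place' is word 7.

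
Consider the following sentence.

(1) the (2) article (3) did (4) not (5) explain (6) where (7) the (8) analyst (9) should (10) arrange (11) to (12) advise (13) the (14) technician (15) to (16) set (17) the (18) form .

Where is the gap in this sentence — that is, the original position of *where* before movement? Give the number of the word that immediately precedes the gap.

18

Underlying clause: The analyst should arrange to advise the technician to set the form where.
The filler 'where' is interpreted as the locative complement of 'set'. It moves to the left edge, and the trace sits right after 'form':
The article did not explain where the analyst should arrange to advise the technician to set the form ___.
'form' is word 18.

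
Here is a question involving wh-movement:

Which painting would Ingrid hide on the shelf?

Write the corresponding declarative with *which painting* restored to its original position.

Ingrid would hide which painting on the shelf.

'which painting' is the direct object of 'hide'. Wh-movement fronts it, leaving a gap right after 'hide':
Which painting would Ingrid hide ___ on the shelf?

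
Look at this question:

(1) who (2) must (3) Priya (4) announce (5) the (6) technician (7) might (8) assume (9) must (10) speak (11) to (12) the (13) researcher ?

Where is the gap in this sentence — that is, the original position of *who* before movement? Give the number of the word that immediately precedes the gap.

In situ: Priya must announce the technician might assume who must speak to the researcher.
'who' is the subject of the clause embedded under 'assume'. Wh-movement fronts it, leaving a gap right after 'assume':
Who must Priya announce the technician might assume ___ must speak to the researcher?
'assume' is word 8.

8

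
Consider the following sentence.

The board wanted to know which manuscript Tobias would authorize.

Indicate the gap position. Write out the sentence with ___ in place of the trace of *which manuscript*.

Underlying clause: Tobias would authorize which manuscript.
'which manuscript' is the direct object of 'authorize'. The gap is right after 'authorize'.

The board wanted to know which manuscript Tobias would authorize ___.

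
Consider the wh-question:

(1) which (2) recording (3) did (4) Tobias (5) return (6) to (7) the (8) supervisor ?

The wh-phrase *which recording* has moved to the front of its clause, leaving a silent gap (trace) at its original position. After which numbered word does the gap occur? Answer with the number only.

5

Underlying clause: Tobias did return which recording to the supervisor.
'which recording' is the direct object of 'return'. It moves to the left edge, and the trace sits right after 'return':
Which recording did Tobias return ___ to the supervisor?
'return' is word 5.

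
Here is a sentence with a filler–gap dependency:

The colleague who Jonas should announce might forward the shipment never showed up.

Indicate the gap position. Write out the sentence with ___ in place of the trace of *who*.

The filler 'who' is interpreted as the subject of the clause embedded under 'announce'. The gap is right after 'announce'.

The colleague who Jonas should announce ___ might forward the shipment never showed up.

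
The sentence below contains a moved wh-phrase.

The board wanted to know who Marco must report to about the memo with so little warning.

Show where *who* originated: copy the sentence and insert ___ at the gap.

Underlying clause: Marco must report to who about the memo with so little warning.
'who' functions as the object of the preposition 'to'. The gap is right after 'to'.

The board wanted to know who Marco must report to ___ about the memo with so little warning.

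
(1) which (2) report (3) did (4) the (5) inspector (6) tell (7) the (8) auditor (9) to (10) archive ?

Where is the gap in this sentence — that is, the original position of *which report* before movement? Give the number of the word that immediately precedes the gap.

10

Underlying clause: The inspector did tell the auditor to archive which report.
'which report' functions as the direct object of 'archive'. Wh-movement fronts it, leaving a gap right after 'archive':
Which report did the inspector tell the auditor to archive ___?
'archive' is word 10.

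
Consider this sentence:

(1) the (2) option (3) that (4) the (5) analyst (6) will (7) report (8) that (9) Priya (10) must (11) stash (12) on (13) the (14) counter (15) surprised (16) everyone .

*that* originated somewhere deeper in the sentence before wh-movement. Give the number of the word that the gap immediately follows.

11

The filler 'that' is interpreted as the direct object of 'stash'. It moves to the left edge, and the trace sits right after 'stash':
The option that the analyst will report that Priya must stash ___ on the counter surprised everyone.
'stash' is word 11.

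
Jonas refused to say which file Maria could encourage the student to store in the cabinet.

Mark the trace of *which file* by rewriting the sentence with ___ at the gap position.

Pre-movement form: Maria could encourage the student to store which file in the cabinet.
'which file' functions as the direct object of 'store'. The gap is right after 'store'.

Jonas refused to say which file Maria could encourage the student to store ___ in the cabinet.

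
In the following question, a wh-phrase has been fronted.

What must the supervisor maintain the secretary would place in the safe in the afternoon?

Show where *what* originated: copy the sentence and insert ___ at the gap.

What must the supervisor maintain the secretary would place ___ in the safe in the afternoon?

In situ: The supervisor must maintain the secretary would place what in the safe in the afternoon.
'what' functions as the direct object of 'place'. The gap is right after 'place'.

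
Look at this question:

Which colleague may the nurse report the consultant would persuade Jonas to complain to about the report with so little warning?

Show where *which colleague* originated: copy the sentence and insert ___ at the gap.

Which colleague may the nurse report the consultant would persuade Jonas to complain to ___ about the report with so little warning?

Pre-movement form: The nurse may report the consultant would persuade Jonas to complain to which colleague about the report with so little warning.
'which colleague' is the object of the preposition 'to'. The gap is right after 'to'.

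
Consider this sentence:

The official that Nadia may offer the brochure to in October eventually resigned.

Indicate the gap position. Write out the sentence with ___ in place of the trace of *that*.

'that' is the object of the preposition 'to' (recipient of 'offer'). The gap is right after 'to'.

The official that Nadia may offer the brochure to ___ in October eventually resigned.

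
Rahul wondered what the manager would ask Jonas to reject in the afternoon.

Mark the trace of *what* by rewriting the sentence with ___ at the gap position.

In situ: The manager would ask Jonas to reject what in the afternoon.
'what' functions as the direct object of 'reject'. The gap is right after 'reject'.

Rahul wondered what the manager would ask Jonas to reject ___ in the afternoon.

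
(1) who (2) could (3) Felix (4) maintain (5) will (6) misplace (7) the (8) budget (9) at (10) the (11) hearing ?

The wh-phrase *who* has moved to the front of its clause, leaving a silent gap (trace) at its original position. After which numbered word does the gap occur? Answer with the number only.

Underlying clause: Felix could maintain who will misplace the budget at the hearing.
'who' is the subject of the clause embedded under 'maintain'. It moves to the left edge, and the trace sits right after 'maintain':
Who could Felix maintain ___ will misplace the budget at the hearing?
'maintain' is word 4.

4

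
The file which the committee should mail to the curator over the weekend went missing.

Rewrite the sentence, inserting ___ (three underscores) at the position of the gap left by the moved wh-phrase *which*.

The file which the committee should mail ___ to the curator over the weekend went missing.

'which' is the direct object of 'mail'. The gap is right after 'mail'.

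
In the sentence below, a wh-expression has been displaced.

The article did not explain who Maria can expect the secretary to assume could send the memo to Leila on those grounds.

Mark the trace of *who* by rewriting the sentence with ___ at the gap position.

The article did not explain who Maria can expect the secretary to assume ___ could send the memo to Leila on those grounds.

In situ: Maria can expect the secretary to assume who could send the memo to Leila on those grounds.
'who' is the subject of the clause embedded under 'assume'. The gap is right after 'assume'.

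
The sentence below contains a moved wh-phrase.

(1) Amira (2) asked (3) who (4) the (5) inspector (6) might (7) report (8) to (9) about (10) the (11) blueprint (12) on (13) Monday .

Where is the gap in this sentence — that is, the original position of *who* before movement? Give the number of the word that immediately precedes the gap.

Pre-movement form: The inspector might report to who about the blueprint on Monday.
The filler 'who' is interpreted as the object of the preposition 'to'. Fronting leaves a gap immediately after 'to':
Amira asked who the inspector might report to ___ about the blueprint on Monday.
'to' is word 8.

8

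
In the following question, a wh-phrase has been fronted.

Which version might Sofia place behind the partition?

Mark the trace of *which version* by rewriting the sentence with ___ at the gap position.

Which version might Sofia place ___ behind the partition?

In situ: Sofia might place which version behind the partition.
The filler 'which version' is interpreted as the direct object of 'place'. The gap is right after 'place'.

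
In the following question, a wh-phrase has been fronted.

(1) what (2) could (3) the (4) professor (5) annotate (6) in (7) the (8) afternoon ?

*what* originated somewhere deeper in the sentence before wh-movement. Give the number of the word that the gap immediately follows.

Before movement: The professor could annotate what in the afternoon.
The filler 'what' is interpreted as the direct object of 'annotate'. Wh-movement fronts it, leaving a gap right after 'annotate':
What could the professor annotate ___ in the afternoon?
'annotate' is word 5.

5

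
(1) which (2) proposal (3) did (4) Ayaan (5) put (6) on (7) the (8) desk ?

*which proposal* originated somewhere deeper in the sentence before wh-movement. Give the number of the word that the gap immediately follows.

In situ: Ayaan did put which proposal on the desk.
'which proposal' is the direct object of 'put'. Fronting leaves a gap immediately after 'put':
Which proposal did Ayaan put ___ on the desk?
'put' is word 5.

5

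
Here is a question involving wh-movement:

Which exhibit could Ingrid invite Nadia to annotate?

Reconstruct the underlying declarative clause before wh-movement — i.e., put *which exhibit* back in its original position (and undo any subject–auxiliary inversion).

Ingrid could invite Nadia to annotate which exhibit.

'which exhibit' functions as the direct object of 'annotate'. Wh-movement fronts it, leaving a gap right after 'annotate':
Which exhibit could Ingrid invite Nadia to annotate ___?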